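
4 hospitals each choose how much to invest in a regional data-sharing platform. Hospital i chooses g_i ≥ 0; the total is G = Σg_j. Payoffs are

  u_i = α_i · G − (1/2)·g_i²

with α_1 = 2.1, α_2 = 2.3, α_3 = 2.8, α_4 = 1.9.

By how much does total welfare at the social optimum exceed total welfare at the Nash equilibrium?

Hospital i's FOC: ∂u_i/∂g_i = α_i − g_i = 0, so g_i* = α_i.
NE contributions = (2.1, 2.3, 2.8, 1.9); G = 9.1.
W^NE = (Σα)·G − ½Σα_i² = 9.1² − ½·21.15 = 72.235.
Planner sets g_i = Σα_j = 9.1 for every i, so G^SO = 4·9.1 = 36.4.
W^SO = (Σα)·G^SO − ½·4·(Σα)² = (4/2)·9.1² = 165.62.
Deadweight loss = W^SO − W^NE = 93.385.

93.385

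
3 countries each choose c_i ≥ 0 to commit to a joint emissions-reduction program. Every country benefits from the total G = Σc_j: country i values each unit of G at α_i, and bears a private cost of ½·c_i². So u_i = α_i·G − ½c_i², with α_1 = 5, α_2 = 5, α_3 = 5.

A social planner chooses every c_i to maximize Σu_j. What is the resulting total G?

Planner FOC: ∂(Σu_j)/∂c_i = (Σα_j) − c_i = 0, so c_i^SO = Σα_j = 15 for every i; G^SO = 45.

45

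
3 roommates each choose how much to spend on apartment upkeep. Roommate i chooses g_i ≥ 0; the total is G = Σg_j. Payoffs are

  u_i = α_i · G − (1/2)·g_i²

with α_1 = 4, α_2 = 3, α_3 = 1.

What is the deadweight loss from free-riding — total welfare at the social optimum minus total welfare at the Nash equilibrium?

45

Roommate i's FOC: ∂u_i/∂g_i = α_i − g_i = 0, so g_i* = α_i.
NE contributions = (4, 3, 1); G = 8.
W^NE = (Σα)·G − ½Σα_i² = 8² − ½·26 = 51.
Planner sets g_i = Σα_j = 8 for every i, so G^SO = 3·8 = 24.
W^SO = (Σα)·G^SO − ½·3·(Σα)² = (3/2)·8² = 96.
Deadweight loss = W^SO − W^NE = 45.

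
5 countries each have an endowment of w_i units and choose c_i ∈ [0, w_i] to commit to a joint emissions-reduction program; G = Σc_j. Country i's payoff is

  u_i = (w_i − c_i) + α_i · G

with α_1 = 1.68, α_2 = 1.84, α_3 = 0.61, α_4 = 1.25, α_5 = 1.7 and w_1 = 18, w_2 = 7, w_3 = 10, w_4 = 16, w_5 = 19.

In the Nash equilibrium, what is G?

∂u_i/∂c_i = α_i − 1, so country i contributes w_i if α_i > 1, else 0.
α_i > 1 for i ∈ {1, 2, 4, 5}; NE contributions (18, 7, 0, 16, 19), G = 60.

60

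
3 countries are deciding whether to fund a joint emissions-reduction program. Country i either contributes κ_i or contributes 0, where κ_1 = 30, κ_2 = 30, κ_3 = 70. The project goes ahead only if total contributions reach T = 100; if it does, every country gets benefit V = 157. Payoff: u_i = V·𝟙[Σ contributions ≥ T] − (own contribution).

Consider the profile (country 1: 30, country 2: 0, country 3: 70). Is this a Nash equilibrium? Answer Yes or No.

Total = 100 ≥ 100: provided.
Country 1 (pledges 30, payoff 127): dropping to 0 → total 70, payoff 0. No gain.
Country 2 (pledges 0, payoff 157): pledging 30 → total 130, payoff 127. No gain.
Country 3 (pledges 70, payoff 87): dropping to 0 → total 30, payoff 0. No gain.

Yes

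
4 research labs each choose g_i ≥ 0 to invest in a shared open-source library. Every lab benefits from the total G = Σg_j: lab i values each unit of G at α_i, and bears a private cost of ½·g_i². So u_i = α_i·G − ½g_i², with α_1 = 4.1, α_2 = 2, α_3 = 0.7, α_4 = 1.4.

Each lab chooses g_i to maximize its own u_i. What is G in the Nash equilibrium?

Lab i's FOC: ∂u_i/∂g_i = α_i − g_i = 0, so g_i* = α_i.
NE contributions = (4.1, 2, 0.7, 1.4); G = 8.2.

8.2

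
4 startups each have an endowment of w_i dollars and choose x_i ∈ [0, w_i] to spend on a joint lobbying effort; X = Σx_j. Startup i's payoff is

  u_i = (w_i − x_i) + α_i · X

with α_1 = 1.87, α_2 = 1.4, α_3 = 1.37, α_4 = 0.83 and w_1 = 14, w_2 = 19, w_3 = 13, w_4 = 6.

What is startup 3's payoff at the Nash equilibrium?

63.02

∂u_i/∂x_i = α_i − 1, so startup i contributes w_i if α_i > 1, else 0.
α_i > 1 for i ∈ {1, 2, 3}; NE contributions (14, 19, 13, 0), X = 46.
u_3 = (13 − 13) + 1.37·46 = 63.02.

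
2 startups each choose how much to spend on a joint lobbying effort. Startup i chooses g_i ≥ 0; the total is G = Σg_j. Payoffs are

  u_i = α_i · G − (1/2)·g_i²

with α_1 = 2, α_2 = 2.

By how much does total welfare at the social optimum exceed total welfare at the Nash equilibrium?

Startup i's FOC: ∂u_i/∂g_i = α_i − g_i = 0, so g_i* = α_i.
NE contributions = (2, 2); G = 4.
W^NE = (Σα)·G − ½Σα_i² = 4² − ½·8 = 12.
Planner sets g_i = Σα_j = 4 for every i, so G^SO = 2·4 = 8.
W^SO = (Σα)·G^SO − ½·2·(Σα)² = (2/2)·4² = 16.
Deadweight loss = W^SO − W^NE = 4.

4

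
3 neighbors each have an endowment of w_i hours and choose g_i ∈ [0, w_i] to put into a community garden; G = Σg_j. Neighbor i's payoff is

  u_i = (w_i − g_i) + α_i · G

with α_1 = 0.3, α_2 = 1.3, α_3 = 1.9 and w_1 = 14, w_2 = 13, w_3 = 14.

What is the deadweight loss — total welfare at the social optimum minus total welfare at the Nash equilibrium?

35

∂u_i/∂g_i = α_i − 1, so neighbor i contributes w_i if α_i > 1, else 0.
α_i > 1 for i ∈ {2, 3}; NE contributions (0, 13, 14), G = 27.
W^NE = Σw_i − G^NE + (Σα_i)·G^NE = 41 + 2.5·27 = 108.5.
Planner: ∂(Σu_j)/∂g_i = Σα_j − 1 = 2.5 > 0, so everyone contributes w_i; G^SO = 41, W^SO = 41 + 2.5·41 = 143.5.
Deadweight loss = 35.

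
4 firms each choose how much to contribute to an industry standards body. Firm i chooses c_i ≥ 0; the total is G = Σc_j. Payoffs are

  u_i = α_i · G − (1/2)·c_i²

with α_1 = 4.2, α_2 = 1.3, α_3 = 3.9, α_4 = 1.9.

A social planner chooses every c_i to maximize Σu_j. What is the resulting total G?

45.2

Planner FOC: ∂(Σu_j)/∂c_i = (Σα_j) − c_i = 0, so c_i^SO = Σα_j = 11.3 for every i; G^SO = 45.2.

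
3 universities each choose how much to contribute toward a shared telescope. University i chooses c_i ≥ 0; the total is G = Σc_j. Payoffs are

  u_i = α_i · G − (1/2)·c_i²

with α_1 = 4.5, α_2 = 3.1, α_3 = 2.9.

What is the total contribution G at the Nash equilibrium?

10.5

University i's FOC: ∂u_i/∂c_i = α_i − c_i = 0, so c_i* = α_i.
NE contributions = (4.5, 3.1, 2.9); G = 10.5.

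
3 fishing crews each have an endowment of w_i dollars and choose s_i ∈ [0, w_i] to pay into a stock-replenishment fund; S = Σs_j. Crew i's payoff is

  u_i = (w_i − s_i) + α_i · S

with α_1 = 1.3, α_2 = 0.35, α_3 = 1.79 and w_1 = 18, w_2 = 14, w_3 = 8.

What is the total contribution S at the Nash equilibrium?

∂u_i/∂s_i = α_i − 1, so crew i contributes w_i if α_i > 1, else 0.
α_i > 1 for i ∈ {1, 3}; NE contributions (18, 0, 8), S = 26.

26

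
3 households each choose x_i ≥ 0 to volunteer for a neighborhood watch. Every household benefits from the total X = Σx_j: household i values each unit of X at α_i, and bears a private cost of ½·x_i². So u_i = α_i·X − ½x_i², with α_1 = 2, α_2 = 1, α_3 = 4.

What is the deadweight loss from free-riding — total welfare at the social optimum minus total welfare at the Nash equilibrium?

35

Household i's FOC: ∂u_i/∂x_i = α_i − x_i = 0, so x_i* = α_i.
NE contributions = (2, 1, 4); X = 7.
W^NE = (Σα)·X − ½Σα_i² = 7² − ½·21 = 38.5.
Planner sets x_i = Σα_j = 7 for every i, so X^SO = 3·7 = 21.
W^SO = (Σα)·X^SO − ½·3·(Σα)² = (3/2)·7² = 73.5.
Deadweight loss = W^SO − W^NE = 35.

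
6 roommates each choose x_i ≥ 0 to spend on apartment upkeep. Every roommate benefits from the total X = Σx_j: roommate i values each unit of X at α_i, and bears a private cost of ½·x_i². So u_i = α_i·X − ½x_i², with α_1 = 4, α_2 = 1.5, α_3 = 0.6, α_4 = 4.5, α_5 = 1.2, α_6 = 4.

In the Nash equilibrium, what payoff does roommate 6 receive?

Roommate i's FOC: ∂u_i/∂x_i = α_i − x_i = 0, so x_i* = α_i.
NE contributions = (4, 1.5, 0.6, 4.5, 1.2, 4); X = 15.8.
u_6 = α_6·X − ½·(x_6)² = 4·15.8 − ½·4² = 55.2.

55.2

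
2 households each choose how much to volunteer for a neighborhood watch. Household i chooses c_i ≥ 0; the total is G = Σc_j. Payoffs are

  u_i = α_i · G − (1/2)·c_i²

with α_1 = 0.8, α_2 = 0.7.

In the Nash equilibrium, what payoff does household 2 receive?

Household i's FOC: ∂u_i/∂c_i = α_i − c_i = 0, so c_i* = α_i.
NE contributions = (0.8, 0.7); G = 1.5.
u_2 = α_2·G − ½·(c_2)² = 0.7·1.5 − ½·0.7² = 0.805.

0.805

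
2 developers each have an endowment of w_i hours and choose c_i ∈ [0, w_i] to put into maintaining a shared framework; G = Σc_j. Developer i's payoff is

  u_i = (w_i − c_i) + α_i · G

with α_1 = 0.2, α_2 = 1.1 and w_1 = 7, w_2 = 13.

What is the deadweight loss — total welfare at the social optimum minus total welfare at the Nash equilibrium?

2.1

∂u_i/∂c_i = α_i − 1, so developer i contributes w_i if α_i > 1, else 0.
α_i > 1 for i ∈ {2}; NE contributions (0, 13), G = 13.
W^NE = Σw_i − G^NE + (Σα_i)·G^NE = 20 + 0.3·13 = 23.9.
Planner: ∂(Σu_j)/∂c_i = Σα_j − 1 = 0.3 > 0, so everyone contributes w_i; G^SO = 20, W^SO = 20 + 0.3·20 = 26.
Deadweight loss = 2.1.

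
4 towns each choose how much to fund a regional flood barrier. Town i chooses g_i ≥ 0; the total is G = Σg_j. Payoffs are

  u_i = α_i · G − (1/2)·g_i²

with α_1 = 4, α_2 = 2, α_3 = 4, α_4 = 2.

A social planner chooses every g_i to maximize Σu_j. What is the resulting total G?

48

Planner FOC: ∂(Σu_j)/∂g_i = (Σα_j) − g_i = 0, so g_i^SO = Σα_j = 12 for every i; G^SO = 48.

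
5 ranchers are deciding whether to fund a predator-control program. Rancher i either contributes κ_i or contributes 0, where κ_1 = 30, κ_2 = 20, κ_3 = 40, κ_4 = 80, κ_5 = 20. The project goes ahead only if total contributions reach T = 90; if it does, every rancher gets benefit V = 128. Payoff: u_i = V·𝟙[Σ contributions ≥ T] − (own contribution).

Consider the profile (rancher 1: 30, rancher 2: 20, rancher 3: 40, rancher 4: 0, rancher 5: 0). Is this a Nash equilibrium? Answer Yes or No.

Yes

Total = 90 ≥ 90: provided.
Rancher 1 (pledges 30, payoff 98): dropping to 0 → total 60, payoff 0. No gain.
Rancher 2 (pledges 20, payoff 108): dropping to 0 → total 70, payoff 0. No gain.
Rancher 3 (pledges 40, payoff 88): dropping to 0 → total 50, payoff 0. No gain.
Rancher 4 (pledges 0, payoff 128): pledging 80 → total 170, payoff 48. No gain.
Rancher 5 (pledges 0, payoff 128): pledging 20 → total 110, payoff 108. No gain.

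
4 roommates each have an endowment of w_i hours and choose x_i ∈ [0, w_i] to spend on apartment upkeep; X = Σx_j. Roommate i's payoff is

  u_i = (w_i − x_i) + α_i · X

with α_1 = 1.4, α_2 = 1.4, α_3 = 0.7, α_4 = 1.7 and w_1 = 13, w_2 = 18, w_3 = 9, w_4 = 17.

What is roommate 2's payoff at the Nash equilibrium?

67.2

∂u_i/∂x_i = α_i − 1, so roommate i contributes w_i if α_i > 1, else 0.
α_i > 1 for i ∈ {1, 2, 4}; NE contributions (13, 18, 0, 17), X = 48.
u_2 = (18 − 18) + 1.4·48 = 67.2.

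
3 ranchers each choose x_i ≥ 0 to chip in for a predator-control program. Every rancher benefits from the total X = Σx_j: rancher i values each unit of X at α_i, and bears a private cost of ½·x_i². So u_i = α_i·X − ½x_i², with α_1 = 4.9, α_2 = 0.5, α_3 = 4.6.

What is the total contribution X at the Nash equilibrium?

10

Rancher i's FOC: ∂u_i/∂x_i = α_i − x_i = 0, so x_i* = α_i.
NE contributions = (4.9, 0.5, 4.6); X = 10.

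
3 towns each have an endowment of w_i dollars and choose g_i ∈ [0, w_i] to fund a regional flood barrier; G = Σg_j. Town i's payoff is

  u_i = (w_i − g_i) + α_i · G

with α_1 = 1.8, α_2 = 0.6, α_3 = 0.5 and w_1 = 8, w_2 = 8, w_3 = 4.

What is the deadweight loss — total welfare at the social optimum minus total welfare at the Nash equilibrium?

∂u_i/∂g_i = α_i − 1, so town i contributes w_i if α_i > 1, else 0.
α_i > 1 for i ∈ {1}; NE contributions (8, 0, 0), G = 8.
W^NE = Σw_i − G^NE + (Σα_i)·G^NE = 20 + 1.9·8 = 35.2.
Planner: ∂(Σu_j)/∂g_i = Σα_j − 1 = 1.9 > 0, so everyone contributes w_i; G^SO = 20, W^SO = 20 + 1.9·20 = 58.
Deadweight loss = 22.8.

22.8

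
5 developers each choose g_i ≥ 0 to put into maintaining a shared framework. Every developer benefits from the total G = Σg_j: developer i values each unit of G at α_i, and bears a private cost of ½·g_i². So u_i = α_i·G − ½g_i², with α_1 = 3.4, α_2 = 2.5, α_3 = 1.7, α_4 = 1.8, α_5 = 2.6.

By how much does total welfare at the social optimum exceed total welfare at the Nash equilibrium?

231.35

Developer i's FOC: ∂u_i/∂g_i = α_i − g_i = 0, so g_i* = α_i.
NE contributions = (3.4, 2.5, 1.7, 1.8, 2.6); G = 12.
W^NE = (Σα)·G − ½Σα_i² = 12² − ½·30.7 = 128.65.
Planner sets g_i = Σα_j = 12 for every i, so G^SO = 5·12 = 60.
W^SO = (Σα)·G^SO − ½·5·(Σα)² = (5/2)·12² = 360.
Deadweight loss = W^SO − W^NE = 231.35.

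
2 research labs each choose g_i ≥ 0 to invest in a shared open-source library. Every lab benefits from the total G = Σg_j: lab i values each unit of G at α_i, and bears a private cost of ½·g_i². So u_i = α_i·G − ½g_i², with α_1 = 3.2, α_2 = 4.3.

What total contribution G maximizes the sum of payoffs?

15

Planner FOC: ∂(Σu_j)/∂g_i = (Σα_j) − g_i = 0, so g_i^SO = Σα_j = 7.5 for every i; G^SO = 15.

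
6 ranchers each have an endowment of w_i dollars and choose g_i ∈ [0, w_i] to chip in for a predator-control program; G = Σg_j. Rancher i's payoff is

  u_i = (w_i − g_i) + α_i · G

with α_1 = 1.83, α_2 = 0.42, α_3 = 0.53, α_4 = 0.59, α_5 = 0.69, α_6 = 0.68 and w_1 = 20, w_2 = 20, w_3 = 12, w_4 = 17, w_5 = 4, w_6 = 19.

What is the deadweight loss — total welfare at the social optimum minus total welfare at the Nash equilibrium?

269.28

∂u_i/∂g_i = α_i − 1, so rancher i contributes w_i if α_i > 1, else 0.
α_i > 1 for i ∈ {1}; NE contributions (20, 0, 0, 0, 0, 0), G = 20.
W^NE = Σw_i − G^NE + (Σα_i)·G^NE = 92 + 3.74·20 = 166.8.
Planner: ∂(Σu_j)/∂g_i = Σα_j − 1 = 3.74 > 0, so everyone contributes w_i; G^SO = 92, W^SO = 92 + 3.74·92 = 436.08.
Deadweight loss = 269.28.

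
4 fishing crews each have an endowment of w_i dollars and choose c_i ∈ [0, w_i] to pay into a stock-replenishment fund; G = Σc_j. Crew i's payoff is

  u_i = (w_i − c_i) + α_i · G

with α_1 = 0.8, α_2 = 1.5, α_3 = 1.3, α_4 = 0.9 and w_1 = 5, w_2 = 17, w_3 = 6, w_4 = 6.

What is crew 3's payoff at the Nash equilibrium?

29.9

∂u_i/∂c_i = α_i − 1, so crew i contributes w_i if α_i > 1, else 0.
α_i > 1 for i ∈ {2, 3}; NE contributions (0, 17, 6, 0), G = 23.
u_3 = (6 − 6) + 1.3·23 = 29.9.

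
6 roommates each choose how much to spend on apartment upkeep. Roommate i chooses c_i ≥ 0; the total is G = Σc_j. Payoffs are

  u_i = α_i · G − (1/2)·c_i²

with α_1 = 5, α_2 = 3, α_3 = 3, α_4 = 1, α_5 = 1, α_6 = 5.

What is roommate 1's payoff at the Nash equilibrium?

Roommate i's FOC: ∂u_i/∂c_i = α_i − c_i = 0, so c_i* = α_i.
NE contributions = (5, 3, 3, 1, 1, 5); G = 18.
u_1 = α_1·G − ½·(c_1)² = 5·18 − ½·5² = 77.5.

77.5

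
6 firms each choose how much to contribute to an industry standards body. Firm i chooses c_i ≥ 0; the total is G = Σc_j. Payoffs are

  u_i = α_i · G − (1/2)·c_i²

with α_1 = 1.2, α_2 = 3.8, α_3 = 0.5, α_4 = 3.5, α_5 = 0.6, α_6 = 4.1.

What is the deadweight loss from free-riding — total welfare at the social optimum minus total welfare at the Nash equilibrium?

Firm i's FOC: ∂u_i/∂c_i = α_i − c_i = 0, so c_i* = α_i.
NE contributions = (1.2, 3.8, 0.5, 3.5, 0.6, 4.1); G = 13.7.
W^NE = (Σα)·G − ½Σα_i² = 13.7² − ½·45.55 = 164.915.
Planner sets c_i = Σα_j = 13.7 for every i, so G^SO = 6·13.7 = 82.2.
W^SO = (Σα)·G^SO − ½·6·(Σα)² = (6/2)·13.7² = 563.07.
Deadweight loss = W^SO − W^NE = 398.155.

398.155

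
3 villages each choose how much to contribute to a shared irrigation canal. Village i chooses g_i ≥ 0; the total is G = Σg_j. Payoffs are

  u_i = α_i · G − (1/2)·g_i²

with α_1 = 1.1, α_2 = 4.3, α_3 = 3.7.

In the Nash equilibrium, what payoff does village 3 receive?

Village i's FOC: ∂u_i/∂g_i = α_i − g_i = 0, so g_i* = α_i.
NE contributions = (1.1, 4.3, 3.7); G = 9.1.
u_3 = α_3·G − ½·(g_3)² = 3.7·9.1 − ½·3.7² = 26.825.

26.825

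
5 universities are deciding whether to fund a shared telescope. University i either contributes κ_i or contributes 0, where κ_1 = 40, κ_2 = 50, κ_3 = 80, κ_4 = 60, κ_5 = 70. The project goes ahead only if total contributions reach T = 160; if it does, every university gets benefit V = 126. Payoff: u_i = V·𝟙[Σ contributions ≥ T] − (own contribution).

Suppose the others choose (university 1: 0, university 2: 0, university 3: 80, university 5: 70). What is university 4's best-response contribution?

Others' total = 150. Contributing 60 brings total to 210 ≥ 160: gain V − κ_4 = 66.
Best response: 60.

60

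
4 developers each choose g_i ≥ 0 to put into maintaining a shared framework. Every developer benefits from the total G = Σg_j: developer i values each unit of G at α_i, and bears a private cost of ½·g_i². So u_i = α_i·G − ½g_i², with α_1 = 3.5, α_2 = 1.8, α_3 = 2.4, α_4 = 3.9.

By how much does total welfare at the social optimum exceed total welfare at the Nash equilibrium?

152.79

Developer i's FOC: ∂u_i/∂g_i = α_i − g_i = 0, so g_i* = α_i.
NE contributions = (3.5, 1.8, 2.4, 3.9); G = 11.6.
W^NE = (Σα)·G − ½Σα_i² = 11.6² − ½·36.46 = 116.33.
Planner sets g_i = Σα_j = 11.6 for every i, so G^SO = 4·11.6 = 46.4.
W^SO = (Σα)·G^SO − ½·4·(Σα)² = (4/2)·11.6² = 269.12.
Deadweight loss = W^SO − W^NE = 152.79.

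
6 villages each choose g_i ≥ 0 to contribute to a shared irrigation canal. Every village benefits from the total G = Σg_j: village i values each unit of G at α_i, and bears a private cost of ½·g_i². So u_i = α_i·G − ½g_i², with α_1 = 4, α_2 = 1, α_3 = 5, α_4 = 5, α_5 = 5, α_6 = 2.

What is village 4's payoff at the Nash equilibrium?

97.5

Village i's FOC: ∂u_i/∂g_i = α_i − g_i = 0, so g_i* = α_i.
NE contributions = (4, 1, 5, 5, 5, 2); G = 22.
u_4 = α_4·G − ½·(g_4)² = 5·22 − ½·5² = 97.5.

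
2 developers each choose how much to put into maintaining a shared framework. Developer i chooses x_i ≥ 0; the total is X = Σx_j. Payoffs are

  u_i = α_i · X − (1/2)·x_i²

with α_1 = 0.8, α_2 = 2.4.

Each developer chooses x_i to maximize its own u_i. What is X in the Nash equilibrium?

Developer i's FOC: ∂u_i/∂x_i = α_i − x_i = 0, so x_i* = α_i.
NE contributions = (0.8, 2.4); X = 3.2.

3.2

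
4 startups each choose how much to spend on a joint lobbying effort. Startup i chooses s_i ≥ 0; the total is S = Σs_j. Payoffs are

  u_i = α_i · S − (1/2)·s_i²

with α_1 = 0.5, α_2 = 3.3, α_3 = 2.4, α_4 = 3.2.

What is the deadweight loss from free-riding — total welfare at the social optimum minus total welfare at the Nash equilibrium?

Startup i's FOC: ∂u_i/∂s_i = α_i − s_i = 0, so s_i* = α_i.
NE contributions = (0.5, 3.3, 2.4, 3.2); S = 9.4.
W^NE = (Σα)·S − ½Σα_i² = 9.4² − ½·27.14 = 74.79.
Planner sets s_i = Σα_j = 9.4 for every i, so S^SO = 4·9.4 = 37.6.
W^SO = (Σα)·S^SO − ½·4·(Σα)² = (4/2)·9.4² = 176.72.
Deadweight loss = W^SO − W^NE = 101.93.

101.93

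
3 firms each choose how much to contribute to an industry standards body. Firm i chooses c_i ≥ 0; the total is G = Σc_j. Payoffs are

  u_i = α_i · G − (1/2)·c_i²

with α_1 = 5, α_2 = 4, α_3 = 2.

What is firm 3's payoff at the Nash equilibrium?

20

Firm i's FOC: ∂u_i/∂c_i = α_i − c_i = 0, so c_i* = α_i.
NE contributions = (5, 4, 2); G = 11.
u_3 = α_3·G − ½·(c_3)² = 2·11 − ½·2² = 20.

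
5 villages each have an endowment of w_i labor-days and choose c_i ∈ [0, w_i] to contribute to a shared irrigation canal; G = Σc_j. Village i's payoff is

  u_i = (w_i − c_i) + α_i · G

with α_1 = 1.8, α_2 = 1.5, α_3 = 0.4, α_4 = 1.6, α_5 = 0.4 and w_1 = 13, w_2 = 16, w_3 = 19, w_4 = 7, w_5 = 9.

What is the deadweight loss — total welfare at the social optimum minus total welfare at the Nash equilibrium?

∂u_i/∂c_i = α_i − 1, so village i contributes w_i if α_i > 1, else 0.
α_i > 1 for i ∈ {1, 2, 4}; NE contributions (13, 16, 0, 7, 0), G = 36.
W^NE = Σw_i − G^NE + (Σα_i)·G^NE = 64 + 4.7·36 = 233.2.
Planner: ∂(Σu_j)/∂c_i = Σα_j − 1 = 4.7 > 0, so everyone contributes w_i; G^SO = 64, W^SO = 64 + 4.7·64 = 364.8.
Deadweight loss = 131.6.

131.6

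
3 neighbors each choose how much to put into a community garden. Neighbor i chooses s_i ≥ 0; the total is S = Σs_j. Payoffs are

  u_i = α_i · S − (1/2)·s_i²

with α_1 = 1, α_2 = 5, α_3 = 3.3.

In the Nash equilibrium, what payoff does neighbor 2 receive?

Neighbor i's FOC: ∂u_i/∂s_i = α_i − s_i = 0, so s_i* = α_i.
NE contributions = (1, 5, 3.3); S = 9.3.
u_2 = α_2·S − ½·(s_2)² = 5·9.3 − ½·5² = 34.

34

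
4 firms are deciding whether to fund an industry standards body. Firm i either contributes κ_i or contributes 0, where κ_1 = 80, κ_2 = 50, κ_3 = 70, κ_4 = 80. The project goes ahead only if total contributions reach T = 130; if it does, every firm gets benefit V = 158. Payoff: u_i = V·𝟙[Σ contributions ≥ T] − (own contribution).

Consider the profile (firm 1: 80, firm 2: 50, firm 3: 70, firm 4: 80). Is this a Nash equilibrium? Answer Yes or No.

Total = 280 ≥ 130: provided.
Firm 1 (pledges 80, payoff 78): dropping to 0 → total 200, payoff 158. Profitable deviation.

No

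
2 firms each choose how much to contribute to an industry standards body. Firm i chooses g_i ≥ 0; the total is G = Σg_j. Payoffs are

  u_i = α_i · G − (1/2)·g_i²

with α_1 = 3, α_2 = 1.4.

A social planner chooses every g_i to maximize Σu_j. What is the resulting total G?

8.8

Planner FOC: ∂(Σu_j)/∂g_i = (Σα_j) − g_i = 0, so g_i^SO = Σα_j = 4.4 for every i; G^SO = 8.8.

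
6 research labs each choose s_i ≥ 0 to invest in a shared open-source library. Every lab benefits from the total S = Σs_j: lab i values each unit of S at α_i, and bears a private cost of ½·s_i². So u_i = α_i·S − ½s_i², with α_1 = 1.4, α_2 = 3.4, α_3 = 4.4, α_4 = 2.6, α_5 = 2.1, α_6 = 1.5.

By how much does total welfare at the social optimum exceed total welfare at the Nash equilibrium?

497.47

Lab i's FOC: ∂u_i/∂s_i = α_i − s_i = 0, so s_i* = α_i.
NE contributions = (1.4, 3.4, 4.4, 2.6, 2.1, 1.5); S = 15.4.
W^NE = (Σα)·S − ½Σα_i² = 15.4² − ½·46.3 = 214.01.
Planner sets s_i = Σα_j = 15.4 for every i, so S^SO = 6·15.4 = 92.4.
W^SO = (Σα)·S^SO − ½·6·(Σα)² = (6/2)·15.4² = 711.48.
Deadweight loss = W^SO − W^NE = 497.47.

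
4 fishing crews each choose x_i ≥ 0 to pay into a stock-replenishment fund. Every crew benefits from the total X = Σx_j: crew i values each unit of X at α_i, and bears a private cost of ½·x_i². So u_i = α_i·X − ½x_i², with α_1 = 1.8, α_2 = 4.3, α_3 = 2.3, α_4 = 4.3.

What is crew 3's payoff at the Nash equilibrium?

26.565

Crew i's FOC: ∂u_i/∂x_i = α_i − x_i = 0, so x_i* = α_i.
NE contributions = (1.8, 4.3, 2.3, 4.3); X = 12.7.
u_3 = α_3·X − ½·(x_3)² = 2.3·12.7 − ½·2.3² = 26.565.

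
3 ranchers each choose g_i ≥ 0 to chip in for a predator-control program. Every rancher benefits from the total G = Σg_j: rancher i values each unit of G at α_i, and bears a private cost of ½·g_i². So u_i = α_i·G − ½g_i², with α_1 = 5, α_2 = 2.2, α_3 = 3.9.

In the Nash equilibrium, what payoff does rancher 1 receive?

43

Rancher i's FOC: ∂u_i/∂g_i = α_i − g_i = 0, so g_i* = α_i.
NE contributions = (5, 2.2, 3.9); G = 11.1.
u_1 = α_1·G − ½·(g_1)² = 5·11.1 − ½·5² = 43.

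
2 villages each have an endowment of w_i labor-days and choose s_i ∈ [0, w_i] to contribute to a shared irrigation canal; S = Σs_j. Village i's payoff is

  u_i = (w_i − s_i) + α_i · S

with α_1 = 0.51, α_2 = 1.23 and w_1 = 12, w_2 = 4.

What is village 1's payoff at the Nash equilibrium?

∂u_i/∂s_i = α_i − 1, so village i contributes w_i if α_i > 1, else 0.
α_i > 1 for i ∈ {2}; NE contributions (0, 4), S = 4.
u_1 = (12 − 0) + 0.51·4 = 14.04.

14.04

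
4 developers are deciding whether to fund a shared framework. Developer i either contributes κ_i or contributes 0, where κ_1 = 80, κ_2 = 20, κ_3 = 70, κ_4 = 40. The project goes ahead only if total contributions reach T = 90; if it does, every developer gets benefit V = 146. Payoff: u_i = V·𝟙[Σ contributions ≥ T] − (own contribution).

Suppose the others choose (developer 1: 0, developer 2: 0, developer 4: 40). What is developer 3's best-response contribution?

Others' total = 40. Contributing 70 brings total to 110 ≥ 90: gain V − κ_3 = 76.
Best response: 70.

70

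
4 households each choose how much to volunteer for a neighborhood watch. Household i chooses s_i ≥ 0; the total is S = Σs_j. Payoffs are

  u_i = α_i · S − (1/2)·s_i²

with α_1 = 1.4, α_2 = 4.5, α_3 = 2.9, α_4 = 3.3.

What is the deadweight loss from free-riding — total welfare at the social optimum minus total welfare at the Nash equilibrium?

167.165

Household i's FOC: ∂u_i/∂s_i = α_i − s_i = 0, so s_i* = α_i.
NE contributions = (1.4, 4.5, 2.9, 3.3); S = 12.1.
W^NE = (Σα)·S − ½Σα_i² = 12.1² − ½·41.51 = 125.655.
Planner sets s_i = Σα_j = 12.1 for every i, so S^SO = 4·12.1 = 48.4.
W^SO = (Σα)·S^SO − ½·4·(Σα)² = (4/2)·12.1² = 292.82.
Deadweight loss = W^SO − W^NE = 167.165.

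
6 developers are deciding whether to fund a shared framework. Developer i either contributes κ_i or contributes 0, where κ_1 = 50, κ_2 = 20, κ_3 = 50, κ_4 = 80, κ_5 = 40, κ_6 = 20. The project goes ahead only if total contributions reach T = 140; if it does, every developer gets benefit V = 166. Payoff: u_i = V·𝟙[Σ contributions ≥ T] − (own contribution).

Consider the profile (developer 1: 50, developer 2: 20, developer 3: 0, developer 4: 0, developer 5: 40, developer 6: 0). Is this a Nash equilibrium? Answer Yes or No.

Total = 110 < 140: not provided.
Developer 1 (pledges 50, payoff -50): dropping to 0 → total 60, payoff 0. Profitable deviation.

No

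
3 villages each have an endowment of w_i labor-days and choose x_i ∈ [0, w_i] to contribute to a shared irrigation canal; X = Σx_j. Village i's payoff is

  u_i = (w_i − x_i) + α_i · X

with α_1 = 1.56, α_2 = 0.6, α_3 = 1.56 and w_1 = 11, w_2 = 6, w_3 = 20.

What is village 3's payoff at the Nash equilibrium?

∂u_i/∂x_i = α_i − 1, so village i contributes w_i if α_i > 1, else 0.
α_i > 1 for i ∈ {1, 3}; NE contributions (11, 0, 20), X = 31.
u_3 = (20 − 20) + 1.56·31 = 48.36.

48.36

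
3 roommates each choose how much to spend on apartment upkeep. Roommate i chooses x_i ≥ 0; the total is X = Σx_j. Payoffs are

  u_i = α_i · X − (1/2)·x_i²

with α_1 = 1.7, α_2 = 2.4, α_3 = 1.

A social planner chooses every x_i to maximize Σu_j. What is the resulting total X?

Planner FOC: ∂(Σu_j)/∂x_i = (Σα_j) − x_i = 0, so x_i^SO = Σα_j = 5.1 for every i; X^SO = 15.3.

15.3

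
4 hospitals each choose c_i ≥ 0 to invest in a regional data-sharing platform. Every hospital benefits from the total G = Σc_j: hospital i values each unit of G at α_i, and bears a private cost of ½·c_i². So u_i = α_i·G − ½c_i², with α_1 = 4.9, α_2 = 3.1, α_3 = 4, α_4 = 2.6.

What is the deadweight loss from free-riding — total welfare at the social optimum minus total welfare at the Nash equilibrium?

Hospital i's FOC: ∂u_i/∂c_i = α_i − c_i = 0, so c_i* = α_i.
NE contributions = (4.9, 3.1, 4, 2.6); G = 14.6.
W^NE = (Σα)·G − ½Σα_i² = 14.6² − ½·56.38 = 184.97.
Planner sets c_i = Σα_j = 14.6 for every i, so G^SO = 4·14.6 = 58.4.
W^SO = (Σα)·G^SO − ½·4·(Σα)² = (4/2)·14.6² = 426.32.
Deadweight loss = W^SO − W^NE = 241.35.

241.35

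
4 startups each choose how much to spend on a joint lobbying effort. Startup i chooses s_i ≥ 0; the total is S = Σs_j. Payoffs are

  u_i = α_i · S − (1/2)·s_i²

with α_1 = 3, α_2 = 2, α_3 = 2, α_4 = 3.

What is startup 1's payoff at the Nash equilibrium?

Startup i's FOC: ∂u_i/∂s_i = α_i − s_i = 0, so s_i* = α_i.
NE contributions = (3, 2, 2, 3); S = 10.
u_1 = α_1·S − ½·(s_1)² = 3·10 − ½·3² = 25.5.

25.5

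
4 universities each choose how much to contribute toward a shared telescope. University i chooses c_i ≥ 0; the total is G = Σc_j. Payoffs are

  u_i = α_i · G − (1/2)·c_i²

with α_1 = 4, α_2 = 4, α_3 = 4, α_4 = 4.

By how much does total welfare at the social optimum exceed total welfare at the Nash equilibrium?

288

University i's FOC: ∂u_i/∂c_i = α_i − c_i = 0, so c_i* = α_i.
NE contributions = (4, 4, 4, 4); G = 16.
W^NE = (Σα)·G − ½Σα_i² = 16² − ½·64 = 224.
Planner sets c_i = Σα_j = 16 for every i, so G^SO = 4·16 = 64.
W^SO = (Σα)·G^SO − ½·4·(Σα)² = (4/2)·16² = 512.
Deadweight loss = W^SO − W^NE = 288.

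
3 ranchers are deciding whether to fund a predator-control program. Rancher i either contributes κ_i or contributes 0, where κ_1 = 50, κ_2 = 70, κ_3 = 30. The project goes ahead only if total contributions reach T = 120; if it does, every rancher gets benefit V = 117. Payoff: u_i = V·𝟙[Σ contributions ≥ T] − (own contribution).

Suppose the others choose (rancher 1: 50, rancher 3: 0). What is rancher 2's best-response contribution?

Others' total = 50. Contributing 70 brings total to 120 ≥ 120: gain V − κ_2 = 47.
Best response: 70.

70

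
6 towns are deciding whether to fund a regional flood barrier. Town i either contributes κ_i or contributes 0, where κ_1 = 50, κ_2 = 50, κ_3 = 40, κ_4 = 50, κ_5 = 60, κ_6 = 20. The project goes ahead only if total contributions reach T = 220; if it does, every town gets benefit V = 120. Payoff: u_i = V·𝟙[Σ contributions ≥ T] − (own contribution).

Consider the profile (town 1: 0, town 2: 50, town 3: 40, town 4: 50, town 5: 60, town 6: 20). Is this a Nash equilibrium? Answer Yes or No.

Yes

Total = 220 ≥ 220: provided.
Town 1 (pledges 0, payoff 120): pledging 50 → total 270, payoff 70. No gain.
Town 2 (pledges 50, payoff 70): dropping to 0 → total 170, payoff 0. No gain.
Town 3 (pledges 40, payoff 80): dropping to 0 → total 180, payoff 0. No gain.
Town 4 (pledges 50, payoff 70): dropping to 0 → total 170, payoff 0. No gain.
Town 5 (pledges 60, payoff 60): dropping to 0 → total 160, payoff 0. No gain.
Town 6 (pledges 20, payoff 100): dropping to 0 → total 200, payoff 0. No gain.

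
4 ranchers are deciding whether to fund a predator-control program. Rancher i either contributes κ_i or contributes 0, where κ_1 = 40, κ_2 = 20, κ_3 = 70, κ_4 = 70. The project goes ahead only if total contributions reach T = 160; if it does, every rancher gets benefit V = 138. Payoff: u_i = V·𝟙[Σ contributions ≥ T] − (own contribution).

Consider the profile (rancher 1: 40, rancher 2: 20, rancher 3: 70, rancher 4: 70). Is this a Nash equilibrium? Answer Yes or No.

Total = 200 ≥ 160: provided.
Rancher 1 (pledges 40, payoff 98): dropping to 0 → total 160, payoff 138. Profitable deviation.

No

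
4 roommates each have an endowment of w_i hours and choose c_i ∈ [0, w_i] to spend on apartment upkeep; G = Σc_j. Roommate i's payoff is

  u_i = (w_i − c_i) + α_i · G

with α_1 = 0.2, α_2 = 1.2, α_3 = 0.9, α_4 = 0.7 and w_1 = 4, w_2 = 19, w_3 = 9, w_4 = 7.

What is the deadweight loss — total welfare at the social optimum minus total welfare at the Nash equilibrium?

∂u_i/∂c_i = α_i − 1, so roommate i contributes w_i if α_i > 1, else 0.
α_i > 1 for i ∈ {2}; NE contributions (0, 19, 0, 0), G = 19.
W^NE = Σw_i − G^NE + (Σα_i)·G^NE = 39 + 2·19 = 77.
Planner: ∂(Σu_j)/∂c_i = Σα_j − 1 = 2 > 0, so everyone contributes w_i; G^SO = 39, W^SO = 39 + 2·39 = 117.
Deadweight loss = 40.

40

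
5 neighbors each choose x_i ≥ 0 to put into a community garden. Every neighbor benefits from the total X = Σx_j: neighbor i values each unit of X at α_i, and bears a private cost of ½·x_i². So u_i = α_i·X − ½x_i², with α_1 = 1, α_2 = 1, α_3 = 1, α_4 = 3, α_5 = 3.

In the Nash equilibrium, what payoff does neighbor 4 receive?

22.5

Neighbor i's FOC: ∂u_i/∂x_i = α_i − x_i = 0, so x_i* = α_i.
NE contributions = (1, 1, 1, 3, 3); X = 9.
u_4 = α_4·X − ½·(x_4)² = 3·9 − ½·3² = 22.5.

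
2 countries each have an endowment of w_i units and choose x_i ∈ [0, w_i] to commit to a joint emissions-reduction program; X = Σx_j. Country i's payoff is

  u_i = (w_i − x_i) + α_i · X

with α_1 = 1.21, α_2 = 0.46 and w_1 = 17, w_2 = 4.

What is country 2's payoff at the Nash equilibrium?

∂u_i/∂x_i = α_i − 1, so country i contributes w_i if α_i > 1, else 0.
α_i > 1 for i ∈ {1}; NE contributions (17, 0), X = 17.
u_2 = (4 − 0) + 0.46·17 = 11.82.

11.82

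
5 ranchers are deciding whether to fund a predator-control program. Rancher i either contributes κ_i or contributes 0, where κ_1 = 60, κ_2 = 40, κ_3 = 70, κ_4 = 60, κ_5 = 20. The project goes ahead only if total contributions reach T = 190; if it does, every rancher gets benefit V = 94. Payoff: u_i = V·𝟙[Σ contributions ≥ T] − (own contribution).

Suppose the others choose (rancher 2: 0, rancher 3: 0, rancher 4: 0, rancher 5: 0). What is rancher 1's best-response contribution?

Others' total = 0. Even contributing 60 gives 60 < 190: no benefit either way.
Best response: 0.

0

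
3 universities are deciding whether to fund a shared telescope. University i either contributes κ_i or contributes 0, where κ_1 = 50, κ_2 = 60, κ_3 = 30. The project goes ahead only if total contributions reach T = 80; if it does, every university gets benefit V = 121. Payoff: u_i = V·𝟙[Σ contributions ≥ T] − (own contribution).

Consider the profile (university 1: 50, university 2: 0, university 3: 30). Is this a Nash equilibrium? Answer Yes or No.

Yes

Total = 80 ≥ 80: provided.
University 1 (pledges 50, payoff 71): dropping to 0 → total 30, payoff 0. No gain.
University 2 (pledges 0, payoff 121): pledging 60 → total 140, payoff 61. No gain.
University 3 (pledges 30, payoff 91): dropping to 0 → total 50, payoff 0. No gain.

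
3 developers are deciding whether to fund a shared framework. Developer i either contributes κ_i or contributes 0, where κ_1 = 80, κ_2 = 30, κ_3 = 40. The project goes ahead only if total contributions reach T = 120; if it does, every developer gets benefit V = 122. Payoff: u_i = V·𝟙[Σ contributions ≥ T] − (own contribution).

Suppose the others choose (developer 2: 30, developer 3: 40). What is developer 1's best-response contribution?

80

Others' total = 70. Contributing 80 brings total to 150 ≥ 120: gain V − κ_1 = 42.
Best response: 80.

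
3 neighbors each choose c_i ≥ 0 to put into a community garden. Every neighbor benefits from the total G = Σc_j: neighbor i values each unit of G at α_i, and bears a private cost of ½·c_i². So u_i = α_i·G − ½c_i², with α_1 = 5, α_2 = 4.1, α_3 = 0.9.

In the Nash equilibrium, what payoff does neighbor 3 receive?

8.595

Neighbor i's FOC: ∂u_i/∂c_i = α_i − c_i = 0, so c_i* = α_i.
NE contributions = (5, 4.1, 0.9); G = 10.
u_3 = α_3·G − ½·(c_3)² = 0.9·10 − ½·0.9² = 8.595.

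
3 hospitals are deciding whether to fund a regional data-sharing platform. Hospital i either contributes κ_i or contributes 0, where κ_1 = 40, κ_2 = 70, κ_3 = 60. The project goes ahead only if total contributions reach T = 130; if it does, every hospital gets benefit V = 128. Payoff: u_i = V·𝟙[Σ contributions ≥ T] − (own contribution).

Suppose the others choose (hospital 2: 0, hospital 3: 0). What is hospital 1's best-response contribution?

Others' total = 0. Even contributing 40 gives 40 < 130: no benefit either way.
Best response: 0.

0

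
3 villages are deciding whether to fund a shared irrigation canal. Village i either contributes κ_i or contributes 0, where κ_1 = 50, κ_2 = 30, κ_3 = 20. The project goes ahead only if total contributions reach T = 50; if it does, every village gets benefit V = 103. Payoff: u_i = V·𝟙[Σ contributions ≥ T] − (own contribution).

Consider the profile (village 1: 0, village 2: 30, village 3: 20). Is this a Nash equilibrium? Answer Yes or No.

Total = 50 ≥ 50: provided.
Village 1 (pledges 0, payoff 103): pledging 50 → total 100, payoff 53. No gain.
Village 2 (pledges 30, payoff 73): dropping to 0 → total 20, payoff 0. No gain.
Village 3 (pledges 20, payoff 83): dropping to 0 → total 30, payoff 0. No gain.

Yes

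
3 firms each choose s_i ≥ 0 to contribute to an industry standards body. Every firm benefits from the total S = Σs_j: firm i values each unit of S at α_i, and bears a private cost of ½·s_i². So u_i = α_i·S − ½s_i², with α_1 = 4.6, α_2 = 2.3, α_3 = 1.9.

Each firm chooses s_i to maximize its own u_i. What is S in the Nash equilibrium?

8.8

Firm i's FOC: ∂u_i/∂s_i = α_i − s_i = 0, so s_i* = α_i.
NE contributions = (4.6, 2.3, 1.9); S = 8.8.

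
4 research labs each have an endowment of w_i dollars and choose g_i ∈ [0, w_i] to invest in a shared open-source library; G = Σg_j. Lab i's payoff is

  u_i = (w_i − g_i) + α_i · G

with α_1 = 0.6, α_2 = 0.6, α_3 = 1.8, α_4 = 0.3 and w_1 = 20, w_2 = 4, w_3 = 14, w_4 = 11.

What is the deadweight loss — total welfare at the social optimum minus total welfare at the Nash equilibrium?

∂u_i/∂g_i = α_i − 1, so lab i contributes w_i if α_i > 1, else 0.
α_i > 1 for i ∈ {3}; NE contributions (0, 0, 14, 0), G = 14.
W^NE = Σw_i − G^NE + (Σα_i)·G^NE = 49 + 2.3·14 = 81.2.
Planner: ∂(Σu_j)/∂g_i = Σα_j − 1 = 2.3 > 0, so everyone contributes w_i; G^SO = 49, W^SO = 49 + 2.3·49 = 161.7.
Deadweight loss = 80.5.

80.5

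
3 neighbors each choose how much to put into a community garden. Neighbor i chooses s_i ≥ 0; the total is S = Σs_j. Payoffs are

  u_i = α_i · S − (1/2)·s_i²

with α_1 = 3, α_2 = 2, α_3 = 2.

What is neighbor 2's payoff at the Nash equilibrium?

12

Neighbor i's FOC: ∂u_i/∂s_i = α_i − s_i = 0, so s_i* = α_i.
NE contributions = (3, 2, 2); S = 7.
u_2 = α_2·S − ½·(s_2)² = 2·7 − ½·2² = 12.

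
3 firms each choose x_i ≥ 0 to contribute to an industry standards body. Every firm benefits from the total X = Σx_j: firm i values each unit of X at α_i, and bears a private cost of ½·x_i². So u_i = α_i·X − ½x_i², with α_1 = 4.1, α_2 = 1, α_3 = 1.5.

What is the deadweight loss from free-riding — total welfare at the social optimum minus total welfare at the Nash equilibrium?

31.81

Firm i's FOC: ∂u_i/∂x_i = α_i − x_i = 0, so x_i* = α_i.
NE contributions = (4.1, 1, 1.5); X = 6.6.
W^NE = (Σα)·X − ½Σα_i² = 6.6² − ½·20.06 = 33.53.
Planner sets x_i = Σα_j = 6.6 for every i, so X^SO = 3·6.6 = 19.8.
W^SO = (Σα)·X^SO − ½·3·(Σα)² = (3/2)·6.6² = 65.34.
Deadweight loss = W^SO − W^NE = 31.81.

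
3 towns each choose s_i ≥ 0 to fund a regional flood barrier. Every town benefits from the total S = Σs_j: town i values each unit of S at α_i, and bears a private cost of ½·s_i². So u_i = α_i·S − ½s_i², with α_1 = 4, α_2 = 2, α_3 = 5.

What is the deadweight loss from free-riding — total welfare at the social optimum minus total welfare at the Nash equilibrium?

Town i's FOC: ∂u_i/∂s_i = α_i − s_i = 0, so s_i* = α_i.
NE contributions = (4, 2, 5); S = 11.
W^NE = (Σα)·S − ½Σα_i² = 11² − ½·45 = 98.5.
Planner sets s_i = Σα_j = 11 for every i, so S^SO = 3·11 = 33.
W^SO = (Σα)·S^SO − ½·3·(Σα)² = (3/2)·11² = 181.5.
Deadweight loss = W^SO − W^NE = 83.

83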